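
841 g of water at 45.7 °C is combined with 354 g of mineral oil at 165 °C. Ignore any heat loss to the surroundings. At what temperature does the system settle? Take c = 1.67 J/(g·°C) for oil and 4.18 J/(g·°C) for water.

T_f ≈ 62.9 °C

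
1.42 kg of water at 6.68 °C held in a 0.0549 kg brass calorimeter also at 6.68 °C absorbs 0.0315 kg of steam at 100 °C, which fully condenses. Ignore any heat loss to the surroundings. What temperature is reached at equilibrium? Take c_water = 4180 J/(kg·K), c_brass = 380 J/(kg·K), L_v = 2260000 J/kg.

T_f ≈ 20.4 °C

Let T be the final temperature. ΣQ_i = 0:
latent heat released on condensation: 0.0315×2260000 = 71190
  condensate cools 100→T: 0.0315×4180×(T − 100) = 131.67(T − 100)
  water warms: 1.42×4180×(T − 6.68) = 5935.6(T − 6.68)
  cup: 20.86(T − 6.68)
6088.1 T = 71190 + 13167 + 39789 = 124146
T ≈ 20.39 °C, under the boiling point, so the assumption holds.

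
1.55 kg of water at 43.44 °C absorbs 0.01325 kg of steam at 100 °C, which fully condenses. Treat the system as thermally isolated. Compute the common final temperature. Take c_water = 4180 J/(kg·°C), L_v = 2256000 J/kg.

T_f ≈ 48.5 °C

Let T be the final temperature. ΣQ_i = 0:
steam→water at 100 °C releases m L_v = 0.01325×2256000 = 29892; condensed water 100 °C→T: 55.38(T − 100); original water: 6479(T − 43.44)
6534.4 T = 29892 + 5538.5 + 281448 = 316878
T ≈ 48.49 °C (< 100 °C, so full condensation is consistent).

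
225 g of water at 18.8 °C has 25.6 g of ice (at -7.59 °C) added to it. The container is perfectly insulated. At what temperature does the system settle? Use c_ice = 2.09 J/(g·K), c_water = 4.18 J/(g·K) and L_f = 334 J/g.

T_f ≈ 8.3 °C

Taking heat into each body as positive, Σ m c ΔT = 0:
warm ice to 0 °C: 25.6×2.09×(0 − (-7.59)) = 406.1; latent heat to melt: 25.6×334 = 8550.4; warm the meltwater: 107.01 T; water: 940.5(T − 18.8)
1047.5 T = 17681 − 8956.5 = 8724.9
T ≈ 8.33 °C. Since T > 0 °C, the all-ice-melts assumption holds.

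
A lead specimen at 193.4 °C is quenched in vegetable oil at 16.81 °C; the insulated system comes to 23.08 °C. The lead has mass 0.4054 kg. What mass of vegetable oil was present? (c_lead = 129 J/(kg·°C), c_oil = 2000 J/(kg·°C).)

Setting the total heat transfer to zero:
0.4054·129·(23.08 − 193.4) + m·2000·(23.08 − 16.81) = 0
12540 m = 8907.2
m = 8907.2/12540 ≈ 0.7103 kg

m ≈ 0.71 kg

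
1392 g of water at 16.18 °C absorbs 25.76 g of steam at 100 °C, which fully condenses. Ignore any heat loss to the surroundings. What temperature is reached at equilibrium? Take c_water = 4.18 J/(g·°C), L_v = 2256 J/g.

Conservation of energy gives ΣQ = 0:
steam→water at 100 °C releases m L_v = 25.76·2256 = 58115; condensed water 100 °C→T: 107.68(T − 100); water warms: 1392·4.18·(T − 16.18) = 5818.6(T − 16.18)
5926.2 T = 58115 + 10768 + 94144 = 163027
T ≈ 27.51 °C, under the boiling point, so the assumption holds.

T_f ≈ 27.5 °C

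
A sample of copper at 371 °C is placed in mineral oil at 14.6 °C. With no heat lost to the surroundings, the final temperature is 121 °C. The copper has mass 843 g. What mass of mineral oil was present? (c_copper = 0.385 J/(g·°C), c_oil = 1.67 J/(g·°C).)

m ≈ 457 g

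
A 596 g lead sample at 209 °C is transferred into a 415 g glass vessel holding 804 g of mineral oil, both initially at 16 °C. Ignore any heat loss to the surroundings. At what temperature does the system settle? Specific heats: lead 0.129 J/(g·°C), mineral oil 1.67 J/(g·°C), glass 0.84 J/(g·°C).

T_f = Σ m_i c_i T_i / Σ m_i c_i:
T_f = (76.88*209 + 1342.7*16 + 348.6*16) / (76.88 + 1342.7 + 348.6)
    = 43129 / 1768.2 ≈ 24.39 °C

T_f ≈ 24.4 °C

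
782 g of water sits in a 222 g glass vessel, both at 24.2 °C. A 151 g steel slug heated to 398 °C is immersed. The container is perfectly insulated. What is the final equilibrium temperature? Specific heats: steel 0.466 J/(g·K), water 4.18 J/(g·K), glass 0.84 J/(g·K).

Net heat exchanged in the isolated system is zero:
151×0.466×(T − 398) + 782×4.18×(T − 24.2) + 222×0.84×(T − 24.2) = 0
3525.6 T = 111622
T = 111622/3525.6 ≈ 31.66 °C

T_f ≈ 31.7 °C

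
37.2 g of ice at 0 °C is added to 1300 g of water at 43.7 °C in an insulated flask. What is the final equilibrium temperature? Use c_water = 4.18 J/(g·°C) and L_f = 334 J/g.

T_f ≈ 40.3 °C

Setting the total heat transfer to zero:
fusion: m_ice L_f = 37.2·334 = 12425
  warm the meltwater: 155.5 T
  water: 5434(T − 43.7)
5589.5 T = 237466 − 12425 = 225041
T ≈ 40.26 °C. Since T > 0 °C, the all-ice-melts assumption holds.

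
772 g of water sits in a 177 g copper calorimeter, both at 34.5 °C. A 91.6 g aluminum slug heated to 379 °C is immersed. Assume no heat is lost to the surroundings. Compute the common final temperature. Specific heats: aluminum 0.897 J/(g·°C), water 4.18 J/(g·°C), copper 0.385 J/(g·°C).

T_f ≈ 42.9 °C

Taking heat into each body as positive, Σ m c ΔT = 0:
91.6*0.897*(T − 379) + 772*4.18*(T − 34.5) + 177*0.385*(T − 34.5) = 0
82.17(T − 379) + 3227(T − 34.5) + 68.14(T − 34.5) = 0
(82.17 + 3227 + 68.14) T = 82.17*379 + 3227*34.5 + 68.14*34.5
T = 144822 / 3377.3 = 42.9 °C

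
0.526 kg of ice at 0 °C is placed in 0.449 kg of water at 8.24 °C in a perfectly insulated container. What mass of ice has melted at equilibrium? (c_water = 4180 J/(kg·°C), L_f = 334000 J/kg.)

m_melted ≈ 0.0463 kg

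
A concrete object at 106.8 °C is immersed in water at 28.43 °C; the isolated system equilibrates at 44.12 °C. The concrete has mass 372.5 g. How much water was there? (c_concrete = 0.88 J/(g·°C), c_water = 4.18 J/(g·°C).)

m ≈ 313 g

Heat lost by the concrete = heat gained by the water:
372.5×0.88×(106.8 − 44.12) = m×4.18×(44.12 − 28.43)
65.58 m = 20547  ⇒  m ≈ 313.3 g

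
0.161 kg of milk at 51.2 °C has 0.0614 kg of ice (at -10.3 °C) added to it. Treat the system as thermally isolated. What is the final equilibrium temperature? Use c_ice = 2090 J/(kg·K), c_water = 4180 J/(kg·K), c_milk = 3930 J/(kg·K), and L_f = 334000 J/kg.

Net heat exchanged in the isolated system is zero:
ice -10.3→0 °C: 0.0614·2090·10.3 = 1321.8; latent heat to melt: 0.0614·334000 = 20508; warm the meltwater: 256.65 T; milk cools: 0.161·3930·(T − 51.2) = 632.73(T − 51.2)
889.38 T = 32396 − 21829 = 10566
T ≈ 11.88 °C (positive, so assuming full melt was valid).

T_f ≈ 11.9 °C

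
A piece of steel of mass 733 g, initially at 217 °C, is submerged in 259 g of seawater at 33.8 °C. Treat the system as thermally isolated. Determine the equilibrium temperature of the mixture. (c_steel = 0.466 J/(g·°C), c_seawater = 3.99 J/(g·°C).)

|Q_steel| = |Q_seawater|:
733×0.466×(217 − T) = 259×3.99×(T − 33.8)
341.58(217 − T) = 1033.4(T − 33.8)
1375 T = 109052  ⇒  T ≈ 79.31 °C

T_f ≈ 79.3 °C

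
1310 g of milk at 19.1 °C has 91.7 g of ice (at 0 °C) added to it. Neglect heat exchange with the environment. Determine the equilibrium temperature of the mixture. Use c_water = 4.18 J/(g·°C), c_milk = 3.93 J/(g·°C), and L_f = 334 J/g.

T_f ≈ 12.2 °C

Conservation of energy gives ΣQ = 0:
fusion: m_ice L_f = 91.7·334 = 30628; meltwater 0→T: 91.7·4.18·T = 383.31 T; milk cools: 1310·3.93·(T − 19.1) = 5148.3(T − 19.1)
5531.6 T = 98333 − 30628 = 67705
T ≈ 12.24 °C — above 0 °C, consistent with complete melting.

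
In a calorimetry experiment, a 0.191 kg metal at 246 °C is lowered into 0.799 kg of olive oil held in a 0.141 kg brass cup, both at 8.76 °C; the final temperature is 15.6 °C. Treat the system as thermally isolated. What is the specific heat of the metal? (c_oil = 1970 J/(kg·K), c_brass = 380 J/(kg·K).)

c ≈ 253 J/(kg·K)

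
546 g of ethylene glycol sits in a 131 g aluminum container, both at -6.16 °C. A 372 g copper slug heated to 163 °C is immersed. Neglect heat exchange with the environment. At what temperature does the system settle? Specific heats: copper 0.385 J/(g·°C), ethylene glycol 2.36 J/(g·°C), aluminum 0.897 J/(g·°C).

Heat gained plus heat lost sum to zero:
372*0.385*(T − 163) + 546*2.36*(T − (-6.16)) + 131*0.897*(T − (-6.16)) = 0
143.22(T − 163) + 1288.6(T − (-6.16)) + 117.51(T − (-6.16)) = 0
(143.22 + 1288.6 + 117.51) T = 143.22*163 + 1288.6*(-6.16) + 117.51*(-6.16)
T = 14683 / 1549.3 = 9.48 °C

T_f ≈ 9.5 °C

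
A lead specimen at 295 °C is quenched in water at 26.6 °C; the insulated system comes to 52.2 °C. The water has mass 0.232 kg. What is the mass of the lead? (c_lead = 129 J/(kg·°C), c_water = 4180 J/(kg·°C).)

m ≈ 0.793 kg

Heat lost by the lead = heat gained by the water:
m×129×(295 − 52.2) = 0.232×4180×(52.2 − 26.6)
31321 m = 24826  ⇒  m ≈ 0.7926 kg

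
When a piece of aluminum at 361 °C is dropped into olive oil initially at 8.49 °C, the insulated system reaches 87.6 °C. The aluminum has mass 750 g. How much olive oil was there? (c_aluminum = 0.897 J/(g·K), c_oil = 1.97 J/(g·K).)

Heat lost by the aluminum = heat gained by the oil:
750·0.897·(361 − 87.6) = m·1.97·(87.6 − 8.49)
155.85 m = 183930  ⇒  m ≈ 1180 g

m ≈ 1180 g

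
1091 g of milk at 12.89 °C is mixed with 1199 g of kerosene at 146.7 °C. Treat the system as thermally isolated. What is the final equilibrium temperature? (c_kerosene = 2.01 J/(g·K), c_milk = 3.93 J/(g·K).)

T_f ≈ 61.0 °C

Heat gained plus heat lost sum to zero:
1199×2.01×(T − 146.7) + 1091×3.93×(T − 12.89) = 0
2410(T − 146.7) + 4287.6(T − 12.89) = 0
(2410 + 4287.6) T = 2410×146.7 + 4287.6×12.89
T = 408813 / 6697.6 = 61 °C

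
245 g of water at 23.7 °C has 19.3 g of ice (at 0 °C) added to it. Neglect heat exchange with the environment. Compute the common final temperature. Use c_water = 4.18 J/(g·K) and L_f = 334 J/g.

T_f ≈ 16.1 °C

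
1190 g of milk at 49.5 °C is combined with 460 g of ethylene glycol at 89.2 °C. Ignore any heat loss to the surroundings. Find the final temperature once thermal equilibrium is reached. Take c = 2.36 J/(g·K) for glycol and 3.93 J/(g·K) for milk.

Let T be the final temperature. ΣQ_i = 0:
460×2.36×(T − 89.2) + 1190×3.93×(T − 49.5) = 0
1085.6(T − 89.2) + 4676.7(T − 49.5) = 0
5762.3 T = 328332
T ≈ 56.98 °C

T_f ≈ 57.0 °C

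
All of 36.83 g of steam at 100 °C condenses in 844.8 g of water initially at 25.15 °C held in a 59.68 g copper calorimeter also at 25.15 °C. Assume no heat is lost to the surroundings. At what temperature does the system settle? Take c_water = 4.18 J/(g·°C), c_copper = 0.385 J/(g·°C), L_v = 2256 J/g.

T_f ≈ 50.7 °C

Net heat exchanged in the isolated system is zero:
latent heat released on condensation: 36.83·2256 = 83088
  condensed water 100 °C→T: 153.95(T − 100)
  original water: 3531.3(T − 25.15)
  cup: 22.98(T − 25.15)
3708.2 T = 83088 + 15395 + 89389 = 187873
T ≈ 50.66 °C (< 100 °C, so full condensation is consistent).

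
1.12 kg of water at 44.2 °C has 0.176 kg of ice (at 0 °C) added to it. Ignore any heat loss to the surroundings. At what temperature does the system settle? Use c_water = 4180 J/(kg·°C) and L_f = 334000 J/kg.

Energy balance with sensible and latent terms:
melt ice: 0.176·334000 = 58784; warm the meltwater: 735.68 T; water: 4681.6(T − 44.2)
5417.3 T = 206927 − 58784 = 148143
T ≈ 27.35 °C. Since T > 0 °C, the all-ice-melts assumption holds.

T_f ≈ 27.3 °C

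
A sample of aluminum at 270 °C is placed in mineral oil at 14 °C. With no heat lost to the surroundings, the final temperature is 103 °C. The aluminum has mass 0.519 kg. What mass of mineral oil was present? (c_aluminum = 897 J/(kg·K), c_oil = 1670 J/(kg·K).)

|Q_aluminum| = |Q_oil|:
0.519×897×(270 − 103) = m×1670×(103 − 14)
148630 m = 77746  ⇒  m ≈ 0.5231 kg

m ≈ 0.523 kg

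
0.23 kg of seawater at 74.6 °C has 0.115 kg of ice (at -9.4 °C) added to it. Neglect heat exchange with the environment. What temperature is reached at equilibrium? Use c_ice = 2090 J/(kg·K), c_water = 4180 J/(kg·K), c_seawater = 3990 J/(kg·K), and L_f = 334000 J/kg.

Taking heat into each body as positive, Σ m c ΔT = 0:
warm ice to 0 °C: 0.115×2090×(0 − (-9.4)) = 2259.3
  latent heat to melt: 0.115×334000 = 38410
  warm the meltwater: 480.7 T
  seawater: 917.7(T − 74.6)
1398.4 T = 68460 − 40669 = 27791
T ≈ 19.87 °C — above 0 °C, consistent with complete melting.

T_f ≈ 19.9 °C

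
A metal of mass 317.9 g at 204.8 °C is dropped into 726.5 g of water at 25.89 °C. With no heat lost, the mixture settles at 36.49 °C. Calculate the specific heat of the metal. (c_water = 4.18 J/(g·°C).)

c ≈ 0.602 J/(g·°C)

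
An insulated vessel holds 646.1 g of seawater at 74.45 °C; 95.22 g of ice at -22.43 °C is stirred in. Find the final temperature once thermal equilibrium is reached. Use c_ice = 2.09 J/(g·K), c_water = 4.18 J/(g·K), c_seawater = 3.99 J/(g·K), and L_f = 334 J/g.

Setting the total heat transfer to zero:
ice -22.43→0 °C: 95.22·2.09·22.43 = 4463.8
  latent heat to melt: 95.22·334 = 31803
  meltwater 0→T: 95.22·4.18·T = 398.02 T
  seawater: 2577.9(T − 74.45)
2976 T = 191928 − 36267 = 155660
T ≈ 52.31 °C. Since T > 0 °C, the all-ice-melts assumption holds.

T_f ≈ 52.3 °C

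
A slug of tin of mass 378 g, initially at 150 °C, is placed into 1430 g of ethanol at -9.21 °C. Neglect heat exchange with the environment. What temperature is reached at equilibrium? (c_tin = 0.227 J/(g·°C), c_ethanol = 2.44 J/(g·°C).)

Set heat shed by the hot body equal to heat absorbed by the cold body:
378*0.227*(150 − T) = 1430*2.44*(T − (-9.21))
85.81(150 − T) = 3489.2(T − (-9.21))
3575 T = -19265  ⇒  T ≈ -5.39 °C

T_f ≈ -5.4 °C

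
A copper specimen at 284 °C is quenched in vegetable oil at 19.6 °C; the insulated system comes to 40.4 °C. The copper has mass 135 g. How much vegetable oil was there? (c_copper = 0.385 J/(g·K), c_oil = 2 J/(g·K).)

m ≈ 304 g

Setting the total heat transfer to zero:
135×0.385×(40.4 − 284) + m×2×(40.4 − 19.6) = 0
41.6 m = 12661
m = 12661/41.6 ≈ 304.4 g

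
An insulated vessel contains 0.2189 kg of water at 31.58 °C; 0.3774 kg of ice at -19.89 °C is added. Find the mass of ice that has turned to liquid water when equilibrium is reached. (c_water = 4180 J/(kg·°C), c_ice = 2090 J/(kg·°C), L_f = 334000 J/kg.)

Heat available from the water dropping to 0 °C: 0.2189·4180·31.58 = 28896 J.
Of that, 0.3774·2090·19.89 = 15689 J goes to bring the ice to 0 °C, leaving 13207 J.
Fully melting the ice requires m_ice L_f = 0.3774·334000 = 126052 J.
13207 J < 126052 J, so only part of the ice melts and the system sits at 0 °C.
m_melt = 13207 / L_f = 0.03954 kg.

m_melted ≈ 0.0395 kg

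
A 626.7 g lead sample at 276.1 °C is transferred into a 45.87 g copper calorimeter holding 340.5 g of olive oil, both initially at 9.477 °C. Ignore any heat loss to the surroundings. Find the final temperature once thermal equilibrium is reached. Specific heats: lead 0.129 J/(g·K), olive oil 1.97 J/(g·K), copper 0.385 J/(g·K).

T_f ≈ 37.5 °C

Taking heat into each body as positive, Σ m c ΔT = 0:
626.7·0.129·(T − 276.1) + 340.5·1.97·(T − 9.477) + 45.87·0.385·(T − 9.477) = 0
769.29 T = 28846
T ≈ 37.50 °C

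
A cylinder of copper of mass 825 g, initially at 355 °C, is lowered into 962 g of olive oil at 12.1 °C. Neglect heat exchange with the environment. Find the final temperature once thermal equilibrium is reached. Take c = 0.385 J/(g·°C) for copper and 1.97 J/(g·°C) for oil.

Set heat shed by the hot body equal to heat absorbed by the cold body:
825*0.385*(355 − T) = 962*1.97*(T − 12.1)
317.62(355 − T) = 1895.1(T − 12.1)
2212.8 T = 135688  ⇒  T ≈ 61.32 °C

T_f ≈ 61.3 °C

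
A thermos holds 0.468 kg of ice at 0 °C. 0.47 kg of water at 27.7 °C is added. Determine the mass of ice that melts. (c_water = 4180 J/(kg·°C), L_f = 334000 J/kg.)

m_melted ≈ 0.163 kg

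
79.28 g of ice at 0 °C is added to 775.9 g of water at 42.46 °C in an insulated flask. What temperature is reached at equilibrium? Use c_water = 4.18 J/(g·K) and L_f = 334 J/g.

T_f ≈ 31.1 °C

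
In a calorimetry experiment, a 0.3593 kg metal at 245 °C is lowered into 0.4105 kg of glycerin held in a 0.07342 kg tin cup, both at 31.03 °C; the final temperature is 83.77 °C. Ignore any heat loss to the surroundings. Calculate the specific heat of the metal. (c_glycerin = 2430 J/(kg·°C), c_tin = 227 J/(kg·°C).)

Heat gained plus heat lost sum to zero:
0.3593×c×(83.77 − 245) + 0.4105×2430×(83.77 − 31.03) + 0.07342×227×(83.77 − 31.03) = 0
-57.93 c = -53488
c = -53488/-57.93 ≈ 923.3 J/(kg·°C)

c ≈ 923 J/(kg·°C)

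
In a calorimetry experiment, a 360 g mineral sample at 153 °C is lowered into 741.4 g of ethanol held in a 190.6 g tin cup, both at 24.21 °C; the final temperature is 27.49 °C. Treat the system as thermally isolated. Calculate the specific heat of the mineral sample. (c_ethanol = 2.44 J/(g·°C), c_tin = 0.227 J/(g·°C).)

c ≈ 0.134 J/(g·°C)

Taking heat into each body as positive, Σ m c ΔT = 0:
360·c·(27.49 − 153) + 741.4·2.44·(27.49 − 24.21) + 190.6·0.227·(27.49 − 24.21) = 0
-45184 c = -6075.5
c = -6075.5/-45184 ≈ 0.1345 J/(g·°C)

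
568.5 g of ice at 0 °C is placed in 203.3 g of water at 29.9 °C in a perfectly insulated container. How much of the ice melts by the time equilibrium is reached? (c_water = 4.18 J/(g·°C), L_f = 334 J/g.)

m_melted ≈ 76.1 g

Heat available from the water dropping to 0 °C: 203.3·4.18·29.9 = 25409 J.
To melt every bit of ice: 568.5·334 = 189879 J.
That's not enough to melt it all — equilibrium is at 0 °C with ice remaining.
m_melted·334 = 25409  ⇒  m_melted ≈ 76.07 g.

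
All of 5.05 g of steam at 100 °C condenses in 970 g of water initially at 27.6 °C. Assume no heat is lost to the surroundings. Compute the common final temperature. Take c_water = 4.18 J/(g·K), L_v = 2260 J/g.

Conservation of energy gives ΣQ = 0:
latent heat released on condensation: 5.05·2260 = 11413
  condensed water 100 °C→T: 21.11(T − 100)
  original water: 4054.6(T − 27.6)
4075.7 T = 11413 + 2110.9 + 111907 = 125431
T ≈ 30.78 °C, under the boiling point, so the assumption holds.

T_f ≈ 30.8 °C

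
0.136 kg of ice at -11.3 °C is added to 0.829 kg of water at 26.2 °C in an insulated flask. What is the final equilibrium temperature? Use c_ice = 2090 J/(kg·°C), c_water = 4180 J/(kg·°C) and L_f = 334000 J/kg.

T_f ≈ 10.5 °C

Let T be the final temperature. ΣQ_i = 0:
warm ice to 0 °C: 0.136×2090×(0 − (-11.3)) = 3211.9; latent heat to melt: 0.136×334000 = 45424; meltwater 0→T: 0.136×4180×T = 568.48 T; water cools: 0.829×4180×(T − 26.2) = 3465.2(T − 26.2)
4033.7 T = 90789 − 48636 = 42153
T ≈ 10.45 °C. Since T > 0 °C, the all-ice-melts assumption holds.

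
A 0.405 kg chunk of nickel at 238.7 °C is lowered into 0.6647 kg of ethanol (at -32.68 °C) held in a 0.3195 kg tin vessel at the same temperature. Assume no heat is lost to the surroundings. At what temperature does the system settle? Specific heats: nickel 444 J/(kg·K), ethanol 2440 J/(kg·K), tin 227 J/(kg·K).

T_f ≈ -6.6 °C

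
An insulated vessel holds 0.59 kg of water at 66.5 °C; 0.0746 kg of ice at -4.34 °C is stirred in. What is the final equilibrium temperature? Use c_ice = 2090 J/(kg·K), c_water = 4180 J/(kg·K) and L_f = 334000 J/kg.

T_f ≈ 49.8 °C

Sum of m c ΔT and latent-heat terms is zero:
ice -4.34→0 °C: 0.0746×2090×4.34 = 676.67; latent heat to melt: 0.0746×334000 = 24916; warm the meltwater: 311.83 T; water cools: 0.59×4180×(T − 66.5) = 2466.2(T − 66.5)
2778 T = 164002 − 25593 = 138409
T ≈ 49.82 °C (positive, so assuming full melt was valid).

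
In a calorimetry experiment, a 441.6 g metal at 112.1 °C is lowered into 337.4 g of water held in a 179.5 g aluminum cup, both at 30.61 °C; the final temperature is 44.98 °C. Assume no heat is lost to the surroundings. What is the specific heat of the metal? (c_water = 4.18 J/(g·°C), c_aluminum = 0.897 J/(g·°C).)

Energy conservation, ΣQ = 0:
441.6×c×(44.98 − 112.1) + 337.4×4.18×(44.98 − 30.61) + 179.5×0.897×(44.98 − 30.61) = 0
-29640 c = -22580
c = -22580/-29640 ≈ 0.7618 J/(g·°C)

c ≈ 0.762 J/(g·°C)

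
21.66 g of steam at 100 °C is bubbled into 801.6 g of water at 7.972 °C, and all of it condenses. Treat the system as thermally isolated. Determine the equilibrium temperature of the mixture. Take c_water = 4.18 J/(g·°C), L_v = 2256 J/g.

Conservation of energy gives ΣQ = 0:
latent heat released on condensation: 21.66·2256 = 48865; condensed water 100 °C→T: 90.54(T − 100); water warms: 801.6·4.18·(T − 7.972) = 3350.7(T − 7.972)
3441.2 T = 48865 + 9053.9 + 26712 = 84631
T ≈ 24.59 °C, under the boiling point, so the assumption holds.

T_f ≈ 24.6 °C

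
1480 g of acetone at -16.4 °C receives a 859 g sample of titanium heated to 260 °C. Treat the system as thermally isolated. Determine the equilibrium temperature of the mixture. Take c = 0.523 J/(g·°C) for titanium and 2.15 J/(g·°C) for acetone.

T_f ≈ 17.8 °C

Taking heat into each body as positive, Σ m c ΔT = 0:
859*0.523*(T − 260) + 1480*2.15*(T − (-16.4)) = 0
449.26(T − 260) + 3182(T − (-16.4)) = 0
(449.26 + 3182) T = 449.26*260 + 3182*(-16.4)
T = 64622 / 3631.3 = 17.8 °C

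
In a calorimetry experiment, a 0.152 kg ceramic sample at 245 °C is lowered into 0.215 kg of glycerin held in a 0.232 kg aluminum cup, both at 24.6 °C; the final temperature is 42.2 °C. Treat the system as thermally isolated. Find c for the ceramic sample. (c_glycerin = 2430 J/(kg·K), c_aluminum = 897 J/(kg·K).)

c ≈ 417 J/(kg·K)

Heat gained plus heat lost sum to zero:
0.152·c·(42.2 − 245) + 0.215·2430·(42.2 − 24.6) + 0.232·897·(42.2 − 24.6) = 0
-30.83 c = -12858
c = -12858/-30.83 ≈ 417.1 J/(kg·K)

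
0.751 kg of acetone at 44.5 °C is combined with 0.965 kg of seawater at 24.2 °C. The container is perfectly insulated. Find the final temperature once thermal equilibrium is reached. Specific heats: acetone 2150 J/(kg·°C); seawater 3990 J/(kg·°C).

T_f ≈ 30.2 °C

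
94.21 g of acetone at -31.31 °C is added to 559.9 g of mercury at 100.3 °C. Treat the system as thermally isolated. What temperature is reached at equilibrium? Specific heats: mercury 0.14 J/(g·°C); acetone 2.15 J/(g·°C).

|Q_mercury| = |Q_acetone|:
559.9·0.14·(100.3 − T) = 94.21·2.15·(T − (-31.31))
78.39(100.3 − T) = 202.55(T − (-31.31))
280.94 T = 1520.2  ⇒  T ≈ 5.41 °C

T_f ≈ 5.4 °C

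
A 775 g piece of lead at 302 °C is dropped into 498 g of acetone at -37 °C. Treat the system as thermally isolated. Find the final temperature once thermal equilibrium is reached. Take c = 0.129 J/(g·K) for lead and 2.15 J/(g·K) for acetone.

T_f ≈ -8.0 °C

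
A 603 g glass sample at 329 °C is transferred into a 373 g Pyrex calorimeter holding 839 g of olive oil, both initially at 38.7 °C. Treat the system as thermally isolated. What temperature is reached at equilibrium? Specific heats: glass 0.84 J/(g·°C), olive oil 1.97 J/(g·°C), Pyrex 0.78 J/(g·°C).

Setting the total heat transfer to zero:
603·0.84·(T − 329) + 839·1.97·(T − 38.7) + 373·0.78·(T − 38.7) = 0
506.52(T − 329) + 1652.8(T − 38.7) + 290.94(T − 38.7) = 0
(506.52 + 1652.8 + 290.94) T = 506.52·329 + 1652.8·38.7 + 290.94·38.7
T = 241869/2450.3 ≈ 98.71 °C

T_f ≈ 98.7 °C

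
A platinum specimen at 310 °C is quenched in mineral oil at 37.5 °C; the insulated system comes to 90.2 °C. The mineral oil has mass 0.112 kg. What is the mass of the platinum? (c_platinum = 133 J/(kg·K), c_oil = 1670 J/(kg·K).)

m ≈ 0.337 kg

Heat lost by the platinum = heat gained by the oil:
m×133×(310 − 90.2) = 0.112×1670×(90.2 − 37.5)
29233 m = 9857  ⇒  m ≈ 0.3372 kg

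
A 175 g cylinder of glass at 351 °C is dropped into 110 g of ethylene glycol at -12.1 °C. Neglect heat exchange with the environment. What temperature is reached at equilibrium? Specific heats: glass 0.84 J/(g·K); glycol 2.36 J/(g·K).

Heat lost by the glass equals heat gained by the glycol:
175×0.84×(351 − T) = 110×2.36×(T − (-12.1))
147(351 − T) = 259.6(T − (-12.1))
406.6 T = 48456  ⇒  T ≈ 119.17 °C

T_f ≈ 119.2 °C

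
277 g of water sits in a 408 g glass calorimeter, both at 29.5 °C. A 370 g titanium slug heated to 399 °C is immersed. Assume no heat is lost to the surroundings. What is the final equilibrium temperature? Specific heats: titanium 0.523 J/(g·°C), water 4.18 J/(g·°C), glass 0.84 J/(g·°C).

T_f is the heat-capacity-weighted average of the initial temperatures:
T_f = (193.51×399 + 1157.9×29.5 + 342.72×29.5) / (193.51 + 1157.9 + 342.72)
    = 121478 / 1694.1 ≈ 71.71 °C

T_f ≈ 71.7 °C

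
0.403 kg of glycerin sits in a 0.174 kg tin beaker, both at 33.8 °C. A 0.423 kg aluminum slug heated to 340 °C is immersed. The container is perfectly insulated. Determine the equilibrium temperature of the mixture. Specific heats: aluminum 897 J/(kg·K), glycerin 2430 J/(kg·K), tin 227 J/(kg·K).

T_f ≈ 116.9 °C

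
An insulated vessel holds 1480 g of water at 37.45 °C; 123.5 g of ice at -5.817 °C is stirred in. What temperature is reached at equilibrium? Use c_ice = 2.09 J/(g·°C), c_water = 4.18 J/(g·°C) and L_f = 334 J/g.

T_f ≈ 28.2 °C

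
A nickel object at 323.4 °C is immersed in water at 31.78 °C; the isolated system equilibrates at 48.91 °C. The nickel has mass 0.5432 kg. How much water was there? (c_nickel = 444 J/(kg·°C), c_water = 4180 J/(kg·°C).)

m ≈ 0.925 kg

Heat gained plus heat lost sum to zero:
0.5432·444·(48.91 − 323.4) + m·4180·(48.91 − 31.78) = 0
71603 m = 66202
m = 66202/71603 ≈ 0.9246 kg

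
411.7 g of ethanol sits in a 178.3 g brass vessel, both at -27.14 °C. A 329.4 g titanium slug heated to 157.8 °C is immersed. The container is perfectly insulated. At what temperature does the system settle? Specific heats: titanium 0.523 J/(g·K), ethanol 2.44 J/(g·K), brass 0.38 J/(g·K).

T_f ≈ -1.5 °C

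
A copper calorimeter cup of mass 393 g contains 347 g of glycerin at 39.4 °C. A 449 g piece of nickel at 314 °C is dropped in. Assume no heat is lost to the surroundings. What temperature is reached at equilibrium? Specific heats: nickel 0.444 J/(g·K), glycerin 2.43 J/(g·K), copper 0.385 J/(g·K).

T_f ≈ 85.3 °C

Setting the total heat transfer to zero:
449·0.444·(T − 314) + 347·2.43·(T − 39.4) + 393·0.385·(T − 39.4) = 0
199.36(T − 314) + 843.21(T − 39.4) + 151.31(T − 39.4) = 0
1193.9 T = 101782
T ≈ 85.25 °C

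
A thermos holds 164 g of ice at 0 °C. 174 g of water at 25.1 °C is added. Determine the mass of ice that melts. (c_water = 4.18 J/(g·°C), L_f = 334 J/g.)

Heat available from the water dropping to 0 °C: 174×4.18×25.1 = 18256 J.
To melt every bit of ice: 164×334 = 54776 J.
That's not enough to melt it all — equilibrium is at 0 °C with ice remaining.
Mass melted = 18256/334 ≈ 54.66 g.

m_melted ≈ 54.7 g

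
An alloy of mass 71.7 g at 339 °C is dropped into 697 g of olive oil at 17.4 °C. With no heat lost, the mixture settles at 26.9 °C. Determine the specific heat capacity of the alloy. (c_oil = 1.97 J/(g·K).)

m_s c (T_s − T_f) = m_oil c_oil (T_f − T_0):
71.7·c·(339 − 26.9) = 697·1.97·(26.9 − 17.4)
22378 c = 13044  ⇒  c ≈ 0.5829 J/(g·K)

c ≈ 0.583 J/(g·K)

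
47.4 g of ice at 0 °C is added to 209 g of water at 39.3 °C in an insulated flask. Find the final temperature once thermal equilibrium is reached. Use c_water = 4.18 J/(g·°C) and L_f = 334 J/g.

Sum of m c ΔT and latent-heat terms is zero:
melt ice: 47.4×334 = 15832; meltwater 0→T: 47.4×4.18×T = 198.13 T; water: 873.62(T − 39.3)
1071.8 T = 34333 − 15832 = 18502
T ≈ 17.26 °C (positive, so assuming full melt was valid).

T_f ≈ 17.3 °C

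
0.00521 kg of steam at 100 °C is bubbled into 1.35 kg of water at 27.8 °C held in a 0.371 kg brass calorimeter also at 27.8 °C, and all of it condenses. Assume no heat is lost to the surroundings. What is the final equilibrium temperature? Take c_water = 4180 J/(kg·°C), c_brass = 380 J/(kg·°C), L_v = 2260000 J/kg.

T_f ≈ 30.1 °C

Setting the total heat transfer to zero:
latent heat released on condensation: 0.00521×2260000 = 11775; condensed water 100 °C→T: 21.78(T − 100); water warms: 1.35×4180×(T − 27.8) = 5643(T − 27.8); cup: 140.98(T − 27.8)
5805.8 T = 11775 + 2177.8 + 160795 = 174747
T ≈ 30.10 °C (< 100 °C, so full condensation is consistent).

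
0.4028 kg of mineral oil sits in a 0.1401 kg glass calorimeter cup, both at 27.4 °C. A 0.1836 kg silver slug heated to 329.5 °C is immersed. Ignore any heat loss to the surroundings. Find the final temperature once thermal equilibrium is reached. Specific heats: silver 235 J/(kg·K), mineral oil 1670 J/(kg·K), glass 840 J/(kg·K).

T_f ≈ 43.0 °C

Taking heat into each body as positive, Σ m c ΔT = 0:
0.1836×235×(T − 329.5) + 0.4028×1670×(T − 27.4) + 0.1401×840×(T − 27.4) = 0
43.15(T − 329.5) + 672.68(T − 27.4) + 117.68(T − 27.4) = 0
833.51 T = 35872
T = 35872 / 833.51 = 43 °C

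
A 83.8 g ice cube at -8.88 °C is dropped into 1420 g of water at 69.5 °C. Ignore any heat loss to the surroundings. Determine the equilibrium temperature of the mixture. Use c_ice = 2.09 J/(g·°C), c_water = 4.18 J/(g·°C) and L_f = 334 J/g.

Sum of m c ΔT and latent-heat terms is zero:
ice -8.88→0 °C: 83.8·2.09·8.88 = 1555.3
  fusion: m_ice L_f = 83.8·334 = 27989
  meltwater 0→T: 83.8·4.18·T = 350.28 T
  water cools: 1420·4.18·(T − 69.5) = 5935.6(T − 69.5)
6285.9 T = 412524 − 29544 = 382980
T ≈ 60.93 °C — above 0 °C, consistent with complete melting.

T_f ≈ 60.9 °C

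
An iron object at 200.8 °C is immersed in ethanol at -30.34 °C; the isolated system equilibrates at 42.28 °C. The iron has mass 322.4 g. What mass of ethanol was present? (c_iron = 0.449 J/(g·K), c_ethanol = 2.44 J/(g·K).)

m ≈ 130 g

Heat lost by the iron = heat gained by the ethanol:
322.4×0.449×(200.8 − 42.28) = m×2.44×(42.28 − (-30.34))
177.19 m = 22947  ⇒  m ≈ 129.5 g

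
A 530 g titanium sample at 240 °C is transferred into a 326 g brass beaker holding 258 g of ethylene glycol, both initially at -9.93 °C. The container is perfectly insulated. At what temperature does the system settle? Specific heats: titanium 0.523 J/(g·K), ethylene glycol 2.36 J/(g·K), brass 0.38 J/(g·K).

Heat gained plus heat lost sum to zero:
530·0.523·(T − 240) + 258·2.36·(T − (-9.93)) + 326·0.38·(T − (-9.93)) = 0
277.19(T − 240) + 608.88(T − (-9.93)) + 123.88(T − (-9.93)) = 0
1010 T = 59249
T ≈ 58.67 °C

T_f ≈ 58.7 °C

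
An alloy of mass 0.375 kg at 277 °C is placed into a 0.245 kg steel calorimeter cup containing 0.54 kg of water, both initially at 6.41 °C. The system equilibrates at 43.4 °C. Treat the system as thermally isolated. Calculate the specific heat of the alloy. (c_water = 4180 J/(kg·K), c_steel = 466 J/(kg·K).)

c ≈ 1000 J/(kg·K)

Heat gained plus heat lost sum to zero:
0.375×c×(43.4 − 277) + 0.54×4180×(43.4 − 6.41) + 0.245×466×(43.4 − 6.41) = 0
-87.6 c = -87717
c = -87717/-87.6 ≈ 1001 J/(kg·K)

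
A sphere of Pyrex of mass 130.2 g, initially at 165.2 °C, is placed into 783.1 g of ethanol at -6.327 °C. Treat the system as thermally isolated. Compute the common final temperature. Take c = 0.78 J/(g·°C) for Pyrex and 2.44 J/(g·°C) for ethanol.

T_f ≈ 2.3 °C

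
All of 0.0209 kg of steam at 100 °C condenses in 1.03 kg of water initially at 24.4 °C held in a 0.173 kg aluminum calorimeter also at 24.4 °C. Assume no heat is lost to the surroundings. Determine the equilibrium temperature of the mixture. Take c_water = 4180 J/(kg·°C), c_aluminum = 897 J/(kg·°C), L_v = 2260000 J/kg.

Setting the total heat transfer to zero:
condense steam: −0.0209×2260000 = −47234
  condensed water 100 °C→T: 87.36(T − 100)
  original water: 4305.4(T − 24.4)
  aluminum cup: 0.173×897×(T − 24.4) = 155.18(T − 24.4)
4547.9 T = 47234 + 8736.2 + 108838 = 164808
T ≈ 36.24 °C, under the boiling point, so the assumption holds.

T_f ≈ 36.2 °C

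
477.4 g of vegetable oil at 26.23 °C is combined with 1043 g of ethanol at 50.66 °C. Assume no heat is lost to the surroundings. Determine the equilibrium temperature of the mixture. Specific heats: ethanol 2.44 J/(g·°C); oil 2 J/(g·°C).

T_f ≈ 44.0 °C

Set heat shed by the hot body equal to heat absorbed by the cold body:
1043·2.44·(50.66 − T) = 477.4·2·(T − 26.23)
2544.9(50.66 − T) = 954.8(T − 26.23)
3499.7 T = 153970  ⇒  T ≈ 43.99 °C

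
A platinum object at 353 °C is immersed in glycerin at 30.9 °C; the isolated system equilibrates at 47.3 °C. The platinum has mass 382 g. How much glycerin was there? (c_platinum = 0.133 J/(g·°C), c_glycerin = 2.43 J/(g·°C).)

Taking heat into each body as positive, Σ m c ΔT = 0:
382×0.133×(47.3 − 353) + m×2.43×(47.3 − 30.9) = 0
39.85 m = 15531
m = 15531/39.85 ≈ 389.7 g

m ≈ 390 g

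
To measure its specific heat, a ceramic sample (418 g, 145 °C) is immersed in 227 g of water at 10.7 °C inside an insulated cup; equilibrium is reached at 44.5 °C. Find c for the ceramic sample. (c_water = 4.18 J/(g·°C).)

c ≈ 0.763 J/(g·°C)

Heat lost by the ceramic sample = heat gained by the water:
418×c×(145 − 44.5) = 227×4.18×(44.5 − 10.7)
42009 c = 32071  ⇒  c ≈ 0.7634 J/(g·°C)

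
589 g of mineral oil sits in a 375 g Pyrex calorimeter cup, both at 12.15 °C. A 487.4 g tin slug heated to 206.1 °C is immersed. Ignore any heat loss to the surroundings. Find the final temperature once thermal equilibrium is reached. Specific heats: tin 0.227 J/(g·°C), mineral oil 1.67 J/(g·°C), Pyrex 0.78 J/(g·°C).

T_f ≈ 27.6 °C

Conservation of energy gives ΣQ = 0:
487.4×0.227×(T − 206.1) + 589×1.67×(T − 12.15) + 375×0.78×(T − 12.15) = 0
(110.64 + 983.63 + 292.5) T = 110.64×206.1 + 983.63×12.15 + 292.5×12.15
T = 38308 / 1386.8 = 27.6 °C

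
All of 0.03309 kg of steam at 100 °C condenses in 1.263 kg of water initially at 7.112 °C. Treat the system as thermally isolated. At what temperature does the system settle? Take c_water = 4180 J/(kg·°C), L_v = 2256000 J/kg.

T_f ≈ 23.3 °C

Sum of m c ΔT and latent-heat terms is zero:
steam→water at 100 °C releases m L_v = 0.03309×2256000 = 74651
  condensate cools 100→T: 0.03309×4180×(T − 100) = 138.32(T − 100)
  original water: 5279.3(T − 7.112)
5417.7 T = 74651 + 13832 + 37547 = 126029
T ≈ 23.26 °C (< 100 °C, so full condensation is consistent).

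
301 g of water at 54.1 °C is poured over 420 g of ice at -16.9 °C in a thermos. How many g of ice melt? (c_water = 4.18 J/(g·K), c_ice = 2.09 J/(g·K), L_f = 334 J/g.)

Water can give up m c ΔT = 301×4.18×54.1 = 68068 J before reaching 0 °C.
Warming the ice to 0 °C takes 420×2.09×16.9 = 14835 J, leaving 53233 J for melting.
Melting all 420 g of ice would need 420×334 = 140280 J.
53233 J < 140280 J, so only part of the ice melts and the system sits at 0 °C.
Mass melted = 53233/334 ≈ 159.4 g.

m_melted ≈ 159 g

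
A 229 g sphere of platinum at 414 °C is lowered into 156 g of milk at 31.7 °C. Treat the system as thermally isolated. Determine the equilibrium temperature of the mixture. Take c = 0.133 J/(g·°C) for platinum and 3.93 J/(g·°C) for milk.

Let T be the final temperature. ΣQ_i = 0:
229·0.133·(T − 414) + 156·3.93·(T − 31.7) = 0
30.46(T − 414) + 613.08(T − 31.7) = 0
(30.46 + 613.08) T = 30.46·414 + 613.08·31.7
T = 32044 / 643.54 = 49.8 °C

T_f ≈ 49.8 °C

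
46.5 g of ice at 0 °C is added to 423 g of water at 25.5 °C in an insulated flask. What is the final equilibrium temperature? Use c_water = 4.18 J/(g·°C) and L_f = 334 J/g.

T_f ≈ 15.1 °C

Conservation of energy gives ΣQ = 0:
melt ice: 46.5×334 = 15531
  warm the meltwater: 194.37 T
  water: 1768.1(T − 25.5)
1962.5 T = 45088 − 15531 = 29557
T ≈ 15.06 °C. Since T > 0 °C, the all-ice-melts assumption holds.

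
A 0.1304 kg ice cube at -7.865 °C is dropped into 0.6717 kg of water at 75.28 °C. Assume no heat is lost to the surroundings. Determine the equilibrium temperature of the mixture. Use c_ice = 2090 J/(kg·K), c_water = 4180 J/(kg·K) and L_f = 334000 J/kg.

Sum of m c ΔT and latent-heat terms is zero:
warm ice to 0 °C: 0.1304×2090×(0 − (-7.865)) = 2143.5
  fusion: m_ice L_f = 0.1304×334000 = 43554
  meltwater 0→T: 0.1304×4180×T = 545.07 T
  water cools: 0.6717×4180×(T − 75.28) = 2807.7(T − 75.28)
3352.8 T = 211364 − 45697 = 165667
T ≈ 49.41 °C (positive, so assuming full melt was valid).

T_f ≈ 49.4 °C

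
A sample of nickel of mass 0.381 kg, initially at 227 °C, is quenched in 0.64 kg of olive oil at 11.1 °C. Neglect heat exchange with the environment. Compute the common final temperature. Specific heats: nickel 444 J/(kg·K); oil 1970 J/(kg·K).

T_f = Σ m_i c_i T_i / Σ m_i c_i:
T_f = (169.16*227 + 1260.8*11.1) / (169.16 + 1260.8)
    = 52395 / 1430 ≈ 36.64 °C

T_f ≈ 36.6 °C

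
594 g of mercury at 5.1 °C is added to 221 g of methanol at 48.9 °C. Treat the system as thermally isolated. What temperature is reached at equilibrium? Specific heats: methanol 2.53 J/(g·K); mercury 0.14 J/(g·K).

Setting the total heat transfer to zero:
221×2.53×(T − 48.9) + 594×0.14×(T − 5.1) = 0
559.13(T − 48.9) + 83.16(T − 5.1) = 0
642.29 T = 27766
T ≈ 43.23 °C

T_f ≈ 43.2 °C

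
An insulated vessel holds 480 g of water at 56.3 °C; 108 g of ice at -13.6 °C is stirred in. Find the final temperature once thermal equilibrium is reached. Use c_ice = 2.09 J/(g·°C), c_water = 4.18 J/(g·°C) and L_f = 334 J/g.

Let T be the final temperature. ΣQ_i = 0:
ice -13.6→0 °C: 108×2.09×13.6 = 3069.8
  latent heat to melt: 108×334 = 36072
  warm the meltwater: 451.44 T
  water: 2006.4(T − 56.3)
2457.8 T = 112960 − 39142 = 73819
T ≈ 30.03 °C — above 0 °C, consistent with complete melting.

T_f ≈ 30.0 °C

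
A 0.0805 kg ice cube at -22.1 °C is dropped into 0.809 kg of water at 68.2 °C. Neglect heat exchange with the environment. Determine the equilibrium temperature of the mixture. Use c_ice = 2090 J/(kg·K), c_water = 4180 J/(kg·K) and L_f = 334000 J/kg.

Sum of m c ΔT and latent-heat terms is zero:
warm ice to 0 °C: 0.0805×2090×(0 − (-22.1)) = 3718.2; melt ice: 0.0805×334000 = 26887; warm the meltwater: 336.49 T; water cools: 0.809×4180×(T − 68.2) = 3381.6(T − 68.2)
3718.1 T = 230626 − 30605 = 200021
T ≈ 53.80 °C. Since T > 0 °C, the all-ice-melts assumption holds.

T_f ≈ 53.8 °C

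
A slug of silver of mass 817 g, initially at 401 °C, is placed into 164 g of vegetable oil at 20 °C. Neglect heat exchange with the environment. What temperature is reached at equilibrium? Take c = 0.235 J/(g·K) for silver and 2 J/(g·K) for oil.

T_f ≈ 160.7 °C

Heat lost by the silver equals heat gained by the oil:
817×0.235×(401 − T) = 164×2×(T − 20)
191.99(401 − T) = 328(T − 20)
520 T = 83550  ⇒  T ≈ 160.67 °C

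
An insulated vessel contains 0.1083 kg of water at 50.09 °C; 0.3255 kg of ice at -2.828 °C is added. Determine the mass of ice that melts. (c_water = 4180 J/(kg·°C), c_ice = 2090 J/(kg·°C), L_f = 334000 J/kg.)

m_melted ≈ 0.0621 kg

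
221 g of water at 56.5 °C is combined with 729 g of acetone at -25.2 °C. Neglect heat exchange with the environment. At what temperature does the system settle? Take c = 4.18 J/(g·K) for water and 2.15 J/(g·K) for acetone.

T_f ≈ 5.1 °C

With ΣQ=0 the equilibrium temperature is the m·c-weighted mean:
T_f = (923.78×56.5 + 1567.3×(-25.2)) / (923.78 + 1567.3)
    = 12696 / 2491.1 ≈ 5.10 °C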